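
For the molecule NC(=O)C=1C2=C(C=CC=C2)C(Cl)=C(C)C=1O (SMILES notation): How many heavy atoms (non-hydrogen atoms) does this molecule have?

16

Every atom symbol written in the SMILES (organic subset) is one heavy atom; implicit H are not written.
Heavy atoms by element → C:12, Cl:1, N:1, O:2.
Total: 16.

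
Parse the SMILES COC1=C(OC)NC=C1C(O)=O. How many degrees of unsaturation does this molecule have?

4

Degree of unsaturation = (number of rings) + (number of π bonds).
Ring closures in the SMILES: 1.
π bonds: 3 double bonds (each 1 DoU) → 3 DoU from unsaturation.
Total DoU = 1 + 3 = 4.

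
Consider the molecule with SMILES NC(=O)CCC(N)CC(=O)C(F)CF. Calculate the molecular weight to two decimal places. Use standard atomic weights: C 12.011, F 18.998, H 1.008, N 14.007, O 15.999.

First, the molecular formula is C8H14F2N2O2 (counting implicit H from valence).
  C: 8 × 12.011 = 96.088
  F: 2 × 18.998 = 37.996
  H: 14 × 1.008 = 14.112
  N: 2 × 14.007 = 28.014
  O: 2 × 15.999 = 31.998
Sum: 8×12.011 + 2×18.998 + 14×1.008 + 2×14.007 + 2×15.999 = 208.208 → 208.21 g/mol.

208.21 g/mol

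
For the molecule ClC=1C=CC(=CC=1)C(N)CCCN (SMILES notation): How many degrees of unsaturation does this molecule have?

4

Molecular formula: C10H15ClN2.
DoU = (2C + 2 + N − H − X) / 2, where X is the halogen count and O/S are ignored.
    = (2·10 + 2 + 2 − 15 − 1) / 2 = 8 / 2 = 4.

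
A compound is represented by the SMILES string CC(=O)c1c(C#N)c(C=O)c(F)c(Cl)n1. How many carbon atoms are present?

9

Count every carbon token in the SMILES (each C, including those in ring-closure positions and inside branches).
Carbon count: 9.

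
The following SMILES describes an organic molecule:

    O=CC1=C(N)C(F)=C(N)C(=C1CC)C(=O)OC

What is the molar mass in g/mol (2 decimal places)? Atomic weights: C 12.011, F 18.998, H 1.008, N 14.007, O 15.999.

First, the molecular formula is C11H13FN2O3 (counting implicit H from valence).
  C: 11 × 12.011 = 132.121
  F: 1 × 18.998 = 18.998
  H: 13 × 1.008 = 13.104
  N: 2 × 14.007 = 28.014
  O: 3 × 15.999 = 47.997
Sum: 11×12.011 + 1×18.998 + 13×1.008 + 2×14.007 + 3×15.999 = 240.234 → 240.23 g/mol.

240.23 g/mol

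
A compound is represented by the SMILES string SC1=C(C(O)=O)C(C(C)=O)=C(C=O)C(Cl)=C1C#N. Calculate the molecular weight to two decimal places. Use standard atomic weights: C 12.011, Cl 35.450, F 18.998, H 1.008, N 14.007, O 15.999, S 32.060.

283.68 g/mol

First, the molecular formula is C11H6ClNO4S (counting implicit H from valence).
  C: 11 × 12.011 = 132.121
  Cl: 1 × 35.450 = 35.450
  H: 6 × 1.008 = 6.048
  N: 1 × 14.007 = 14.007
  O: 4 × 15.999 = 63.996
  S: 1 × 32.060 = 32.060
Sum: 11×12.011 + 1×35.450 + 6×1.008 + 1×14.007 + 4×15.999 + 1×32.060 = 283.682 → 283.68 g/mol.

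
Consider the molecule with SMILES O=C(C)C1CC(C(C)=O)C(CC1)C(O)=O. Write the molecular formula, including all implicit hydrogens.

C11H16O4

Walk through each heavy atom and fill implicit hydrogens from standard valence (C 4, N 3, O 2, S 2, halogen 1):
  atom 1: O, bond orders sum to 2 (valence 2) → 0 H
  atom 2: C, bond orders sum to 4 (valence 4) → 0 H
  atom 3: C, bond orders sum to 1 (valence 4) → 3 H
  atom 4: C, bond orders sum to 3 (valence 4) → 1 H
  atom 5: C, bond orders sum to 2 (valence 4) → 2 H
  atom 6: C, bond orders sum to 3 (valence 4) → 1 H
  atom 7: C, bond orders sum to 4 (valence 4) → 0 H
  atom 8: C, bond orders sum to 1 (valence 4) → 3 H
  atom 9: O, bond orders sum to 2 (valence 2) → 0 H
  atom 10: C, bond orders sum to 3 (valence 4) → 1 H
  atom 11: C, bond orders sum to 2 (valence 4) → 2 H
  atom 12: C, bond orders sum to 2 (valence 4) → 2 H
  atom 13: C, bond orders sum to 4 (valence 4) → 0 H
  atom 14: O, bond orders sum to 1 (valence 2) → 1 H
  atom 15: O, bond orders sum to 2 (valence 2) → 0 H
Totals → C:11, H:16, O:4.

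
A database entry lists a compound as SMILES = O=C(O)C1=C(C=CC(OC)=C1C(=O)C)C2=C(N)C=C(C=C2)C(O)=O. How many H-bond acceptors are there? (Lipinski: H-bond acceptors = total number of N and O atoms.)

N atoms: 1; O atoms: 6.
Lipinski HBA = 1 + 6 = 7.

7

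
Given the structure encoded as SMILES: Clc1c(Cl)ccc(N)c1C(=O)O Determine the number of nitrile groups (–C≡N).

0

Scan the SMILES for the nitrile motif — none present.
Groups that are present: 1 carboxylic acid, 1 primary amine.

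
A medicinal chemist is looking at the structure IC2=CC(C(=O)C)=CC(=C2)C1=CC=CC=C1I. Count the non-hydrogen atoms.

Every atom symbol written in the SMILES (organic subset) is one heavy atom; implicit H are not written.
Heavy atoms by element → C:14, I:2, O:1.
Total: 17.

17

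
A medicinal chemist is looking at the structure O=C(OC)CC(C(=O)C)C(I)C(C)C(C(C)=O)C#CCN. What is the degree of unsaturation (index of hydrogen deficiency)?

5

Molecular formula: C15H22INO4.
DoU = (2C + 2 + N − H − X) / 2, where X is the halogen count and O/S are ignored.
    = (2·15 + 2 + 1 − 22 − 1) / 2 = 10 / 2 = 5.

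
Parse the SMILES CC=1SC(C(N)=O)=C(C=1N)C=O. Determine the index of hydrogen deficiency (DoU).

Molecular formula: C7H8N2O2S.
DoU = (2C + 2 + N − H − X) / 2, where X is the halogen count and O/S are ignored.
    = (2·7 + 2 + 2 − 8 − 0) / 2 = 10 / 2 = 5.

5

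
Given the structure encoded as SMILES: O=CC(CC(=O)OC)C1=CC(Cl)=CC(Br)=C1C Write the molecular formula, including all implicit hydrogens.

C12H12BrClO3

Walk through each heavy atom and fill implicit hydrogens from standard valence (C 4, N 3, O 2, S 2, halogen 1):
  atom 1: O, bond orders sum to 2 (valence 2) → 0 H
  atom 2: C, bond orders sum to 3 (valence 4) → 1 H
  atom 3: C, bond orders sum to 3 (valence 4) → 1 H
  atom 4: C, bond orders sum to 2 (valence 4) → 2 H
  atom 5: C, bond orders sum to 4 (valence 4) → 0 H
  atom 6: O, bond orders sum to 2 (valence 2) → 0 H
  atom 7: O, bond orders sum to 2 (valence 2) → 0 H
  atom 8: C, bond orders sum to 1 (valence 4) → 3 H
  atom 9: C, bond orders sum to 4 (valence 4) → 0 H
  atom 10: C, bond orders sum to 3 (valence 4) → 1 H
  atom 11: C, bond orders sum to 4 (valence 4) → 0 H
  atom 12: Cl (halogen, monovalent) → 0 H
  atom 13: C, bond orders sum to 3 (valence 4) → 1 H
  atom 14: C, bond orders sum to 4 (valence 4) → 0 H
  atom 15: Br (halogen, monovalent) → 0 H
  atom 16: C, bond orders sum to 4 (valence 4) → 0 H
  atom 17: C, bond orders sum to 1 (valence 4) → 3 H
Totals → C:12, H:12, Br:1, Cl:1, O:3.
In Hill order: C12H12BrClO3.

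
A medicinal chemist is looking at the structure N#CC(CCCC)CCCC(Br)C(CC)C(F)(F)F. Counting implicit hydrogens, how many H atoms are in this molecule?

23

Walk through each heavy atom and fill implicit hydrogens from standard valence (C 4, N 3, O 2, S 2, halogen 1):
  atom 1: N, bond orders sum to 3 (valence 3) → 0 H
  atom 2: C, bond orders sum to 4 (valence 4) → 0 H
  atom 3: C, bond orders sum to 3 (valence 4) → 1 H
  atom 4: C, bond orders sum to 2 (valence 4) → 2 H
  atom 5: C, bond orders sum to 2 (valence 4) → 2 H
  atom 6: C, bond orders sum to 2 (valence 4) → 2 H
  atom 7: C, bond orders sum to 1 (valence 4) → 3 H
  atom 8: C, bond orders sum to 2 (valence 4) → 2 H
  atom 9: C, bond orders sum to 2 (valence 4) → 2 H
  atom 10: C, bond orders sum to 2 (valence 4) → 2 H
  atom 11: C, bond orders sum to 3 (valence 4) → 1 H
  atom 12: Br (halogen, monovalent) → 0 H
  atom 13: C, bond orders sum to 3 (valence 4) → 1 H
  atom 14: C, bond orders sum to 2 (valence 4) → 2 H
  atom 15: C, bond orders sum to 1 (valence 4) → 3 H
  atom 16: C, bond orders sum to 4 (valence 4) → 0 H
  atom 17: F (halogen, monovalent) → 0 H
  atom 18: F (halogen, monovalent) → 0 H
  atom 19: F (halogen, monovalent) → 0 H
Total hydrogens: 23.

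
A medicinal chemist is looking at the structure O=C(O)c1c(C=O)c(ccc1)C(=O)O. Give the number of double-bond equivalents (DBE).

Molecular formula: C9H6O5.
DoU = (2C + 2 + N − H − X) / 2, where X is the halogen count and O/S are ignored.
    = (2·9 + 2 + 0 − 6 − 0) / 2 = 14 / 2 = 7.

7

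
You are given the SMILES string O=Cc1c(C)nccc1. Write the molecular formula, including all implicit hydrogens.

C7H7NO

Walk through each heavy atom and fill implicit hydrogens from standard valence (C 4, N 3, O 2, S 2, halogen 1); for lowercase aromatic atoms, an aromatic c carries 1 H when it has two neighbours and 0 H with three, and aromatic n carries 0 H:
  atom 1: O, bond orders sum to 2 (valence 2) → 0 H
  atom 2: C, bond orders sum to 3 (valence 4) → 1 H
  atom 3: aromatic c, 3 neighbours → 0 H
  atom 4: aromatic c, 3 neighbours → 0 H
  atom 5: C, bond orders sum to 1 (valence 4) → 3 H
  atom 6: aromatic n, 2 neighbours → 0 H
  atom 7: aromatic c, 2 neighbours → 1 H
  atom 8: aromatic c, 2 neighbours → 1 H
  atom 9: aromatic c, 2 neighbours → 1 H
Totals → C:7, H:7, N:1, O:1.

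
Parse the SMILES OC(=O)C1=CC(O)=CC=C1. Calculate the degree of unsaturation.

Molecular formula: C7H6O3.
DoU = (2C + 2 + N − H − X) / 2, where X is the halogen count and O/S are ignored.
    = (2·7 + 2 + 0 − 6 − 0) / 2 = 10 / 2 = 5.

5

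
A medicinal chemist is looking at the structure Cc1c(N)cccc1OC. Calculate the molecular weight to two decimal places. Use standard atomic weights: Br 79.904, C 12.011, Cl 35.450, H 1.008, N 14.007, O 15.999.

First, the molecular formula is C8H11NO (counting implicit H from valence).
  C: 8 × 12.011 = 96.088
  H: 11 × 1.008 = 11.088
  N: 1 × 14.007 = 14.007
  O: 1 × 15.999 = 15.999
Sum: 8×12.011 + 11×1.008 + 1×14.007 + 1×15.999 = 137.182 → 137.18 g/mol.

137.18 g/mol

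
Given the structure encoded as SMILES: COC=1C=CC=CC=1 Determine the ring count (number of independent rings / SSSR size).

In SMILES, each pair of matching ring-closure digits denotes one ring-closing bond; the number of such bonds equals the number of independent rings.
Ring-closure bonds here: 1.

1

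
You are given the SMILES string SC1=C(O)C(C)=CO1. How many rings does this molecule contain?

In SMILES, each pair of matching ring-closure digits denotes one ring-closing bond; the number of such bonds equals the number of independent rings.
Ring-closure bonds here: 1.

1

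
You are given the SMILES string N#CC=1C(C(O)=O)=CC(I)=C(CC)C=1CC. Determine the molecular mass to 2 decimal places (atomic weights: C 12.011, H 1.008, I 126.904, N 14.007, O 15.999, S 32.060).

First, the molecular formula is C12H12INO2 (counting implicit H from valence).
  C: 12 × 12.011 = 144.132
  H: 12 × 1.008 = 12.096
  I: 1 × 126.904 = 126.904
  N: 1 × 14.007 = 14.007
  O: 2 × 15.999 = 31.998
Sum: 12×12.011 + 12×1.008 + 1×126.904 + 1×14.007 + 2×15.999 = 329.137 → 329.14 g/mol.

329.14 g/mol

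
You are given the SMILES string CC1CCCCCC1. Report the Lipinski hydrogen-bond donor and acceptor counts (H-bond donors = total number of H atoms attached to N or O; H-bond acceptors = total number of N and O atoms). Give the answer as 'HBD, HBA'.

Donors: find every N or O and count the H atoms it carries.
  (no N or O atoms present)
Lipinski HBD = 0.
Acceptors: N atoms = 0, O atoms = 0 → HBA = 0.

0, 0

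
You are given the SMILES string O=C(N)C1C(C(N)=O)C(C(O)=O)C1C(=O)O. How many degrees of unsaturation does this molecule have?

Molecular formula: C8H10N2O6.
DoU = (2C + 2 + N − H − X) / 2, where X is the halogen count and O/S are ignored.
    = (2·8 + 2 + 2 − 10 − 0) / 2 = 10 / 2 = 5.

5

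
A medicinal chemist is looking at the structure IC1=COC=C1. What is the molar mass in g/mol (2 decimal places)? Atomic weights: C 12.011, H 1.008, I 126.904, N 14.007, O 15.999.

193.97 g/mol

First, the molecular formula is C4H3IO (counting implicit H from valence).
  C: 4 × 12.011 = 48.044
  H: 3 × 1.008 = 3.024
  I: 1 × 126.904 = 126.904
  O: 1 × 15.999 = 15.999
Sum: 4×12.011 + 3×1.008 + 1×126.904 + 1×15.999 = 193.971 → 193.97 g/mol.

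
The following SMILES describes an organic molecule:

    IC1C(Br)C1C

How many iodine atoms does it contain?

1

Scan the SMILES for I atoms (remember two-letter symbols like Cl and Br are single atoms).
Iodine count: 1.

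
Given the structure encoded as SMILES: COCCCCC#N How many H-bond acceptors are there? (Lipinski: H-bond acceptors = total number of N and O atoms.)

N atoms: 1; O atoms: 1.
Lipinski HBA = 1 + 1 = 2.

2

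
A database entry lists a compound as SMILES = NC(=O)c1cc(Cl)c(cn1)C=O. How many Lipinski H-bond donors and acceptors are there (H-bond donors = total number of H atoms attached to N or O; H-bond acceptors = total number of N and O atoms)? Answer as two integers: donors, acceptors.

2, 4

Donors: find every N or O and count the H atoms it carries.
  atom 1 (N): bond orders sum to 1 → 2 H
  atom 3 (O): bond orders sum to 2 → 0 H
  atom 10 (N): bond orders sum to 3 → 0 H
  atom 12 (O): bond orders sum to 2 → 0 H
Lipinski HBD = 2.
Acceptors: N atoms = 2, O atoms = 2 → HBA = 4.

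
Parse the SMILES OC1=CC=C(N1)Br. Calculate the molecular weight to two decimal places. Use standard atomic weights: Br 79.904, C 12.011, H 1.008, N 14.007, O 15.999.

161.99 g/mol

First, the molecular formula is C4H4BrNO (counting implicit H from valence).
  Br: 1 × 79.904 = 79.904
  C: 4 × 12.011 = 48.044
  H: 4 × 1.008 = 4.032
  N: 1 × 14.007 = 14.007
  O: 1 × 15.999 = 15.999
Sum: 1×79.904 + 4×12.011 + 4×1.008 + 1×14.007 + 1×15.999 = 161.986 → 161.99 g/mol.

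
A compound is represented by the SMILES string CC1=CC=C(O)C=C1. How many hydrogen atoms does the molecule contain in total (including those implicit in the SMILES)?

Walk through each heavy atom and fill implicit hydrogens from standard valence (C 4, N 3, O 2, S 2, halogen 1):
  atom 1: C, bond orders sum to 1 (valence 4) → 3 H
  atom 2: C, bond orders sum to 4 (valence 4) → 0 H
  atom 3: C, bond orders sum to 3 (valence 4) → 1 H
  atom 4: C, bond orders sum to 3 (valence 4) → 1 H
  atom 5: C, bond orders sum to 4 (valence 4) → 0 H
  atom 6: O, bond orders sum to 1 (valence 2) → 1 H
  atom 7: C, bond orders sum to 3 (valence 4) → 1 H
  atom 8: C, bond orders sum to 3 (valence 4) → 1 H
Total hydrogens: 8.

8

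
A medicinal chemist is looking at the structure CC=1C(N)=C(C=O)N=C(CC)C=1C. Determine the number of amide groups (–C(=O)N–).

0

Scan the SMILES for the amide motif — none present.
Groups that are present: 1 aldehyde, 1 primary amine.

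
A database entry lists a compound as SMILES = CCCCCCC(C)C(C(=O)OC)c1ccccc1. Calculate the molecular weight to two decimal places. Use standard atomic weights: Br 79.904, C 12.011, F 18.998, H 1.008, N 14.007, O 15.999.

262.39 g/mol

First, the molecular formula is C17H26O2 (counting implicit H from valence).
  C: 17 × 12.011 = 204.187
  H: 26 × 1.008 = 26.208
  O: 2 × 15.999 = 31.998
Sum: 17×12.011 + 26×1.008 + 2×15.999 = 262.393 → 262.39 g/mol.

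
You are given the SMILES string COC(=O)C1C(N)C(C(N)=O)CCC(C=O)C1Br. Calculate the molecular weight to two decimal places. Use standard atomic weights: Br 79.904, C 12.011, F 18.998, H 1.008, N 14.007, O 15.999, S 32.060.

321.17 g/mol

First, the molecular formula is C11H17BrN2O4 (counting implicit H from valence).
  Br: 1 × 79.904 = 79.904
  C: 11 × 12.011 = 132.121
  H: 17 × 1.008 = 17.136
  N: 2 × 14.007 = 28.014
  O: 4 × 15.999 = 63.996
Sum: 1×79.904 + 11×12.011 + 17×1.008 + 2×14.007 + 4×15.999 = 321.171 → 321.17 g/mol.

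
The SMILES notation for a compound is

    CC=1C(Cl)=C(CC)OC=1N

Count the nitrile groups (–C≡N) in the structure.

Scan the SMILES for the nitrile motif — none present.
Groups that are present: 1 primary amine.

0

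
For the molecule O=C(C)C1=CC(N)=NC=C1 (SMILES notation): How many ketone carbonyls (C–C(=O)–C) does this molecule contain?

1

The ketone motif appears at heavy-atom position 2 in the SMILES.
Other groups present: 1 primary amine.
Ketone count: 1.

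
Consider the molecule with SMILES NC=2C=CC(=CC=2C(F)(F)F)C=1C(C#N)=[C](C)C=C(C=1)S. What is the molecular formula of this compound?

C15H11F3N2S

Walk through each heavy atom and fill implicit hydrogens from standard valence (C 4, N 3, O 2, S 2, halogen 1):
  atom 1: N, bond orders sum to 1 (valence 3) → 2 H
  atom 2: C, bond orders sum to 4 (valence 4) → 0 H
  atom 3: C, bond orders sum to 3 (valence 4) → 1 H
  atom 4: C, bond orders sum to 3 (valence 4) → 1 H
  atom 5: C, bond orders sum to 4 (valence 4) → 0 H
  atom 6: C, bond orders sum to 3 (valence 4) → 1 H
  atom 7: C, bond orders sum to 4 (valence 4) → 0 H
  atom 8: C, bond orders sum to 4 (valence 4) → 0 H
  atom 9: F (halogen, monovalent) → 0 H
  atom 10: F (halogen, monovalent) → 0 H
  atom 11: F (halogen, monovalent) → 0 H
  atom 12: C, bond orders sum to 4 (valence 4) → 0 H
  atom 13: C, bond orders sum to 4 (valence 4) → 0 H
  atom 14: C, bond orders sum to 4 (valence 4) → 0 H
  atom 15: N, bond orders sum to 3 (valence 3) → 0 H
  atom 16: C with explicit H count 0
  atom 17: C, bond orders sum to 1 (valence 4) → 3 H
  atom 18: C, bond orders sum to 3 (valence 4) → 1 H
  atom 19: C, bond orders sum to 4 (valence 4) → 0 H
  atom 20: C, bond orders sum to 3 (valence 4) → 1 H
  atom 21: S, bond orders sum to 1 (valence 2) → 1 H
Totals → C:15, H:11, F:3, N:2, S:1.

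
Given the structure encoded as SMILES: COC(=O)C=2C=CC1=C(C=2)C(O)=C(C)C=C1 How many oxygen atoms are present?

3

Scan the SMILES for O atoms (remember two-letter symbols like Cl and Br are single atoms).
Oxygen count: 3.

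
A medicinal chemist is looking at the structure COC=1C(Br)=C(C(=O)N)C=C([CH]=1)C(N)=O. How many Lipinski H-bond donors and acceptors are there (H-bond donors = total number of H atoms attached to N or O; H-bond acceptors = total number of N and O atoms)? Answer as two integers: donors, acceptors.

Donors: find every N or O and count the H atoms it carries.
  atom 2 (O): bond orders sum to 2 → 0 H
  atom 8 (O): bond orders sum to 2 → 0 H
  atom 9 (N): bond orders sum to 1 → 2 H
  atom 14 (N): bond orders sum to 1 → 2 H
  atom 15 (O): bond orders sum to 2 → 0 H
Lipinski HBD = 4.
Acceptors: N atoms = 2, O atoms = 3 → HBA = 5.

4, 5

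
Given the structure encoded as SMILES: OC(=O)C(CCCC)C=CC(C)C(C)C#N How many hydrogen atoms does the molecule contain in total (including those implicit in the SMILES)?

21

Walk through each heavy atom and fill implicit hydrogens from standard valence (C 4, N 3, O 2, S 2, halogen 1):
  atom 1: O, bond orders sum to 1 (valence 2) → 1 H
  atom 2: C, bond orders sum to 4 (valence 4) → 0 H
  atom 3: O, bond orders sum to 2 (valence 2) → 0 H
  atom 4: C, bond orders sum to 3 (valence 4) → 1 H
  atom 5: C, bond orders sum to 2 (valence 4) → 2 H
  atom 6: C, bond orders sum to 2 (valence 4) → 2 H
  atom 7: C, bond orders sum to 2 (valence 4) → 2 H
  atom 8: C, bond orders sum to 1 (valence 4) → 3 H
  atom 9: C, bond orders sum to 3 (valence 4) → 1 H
  atom 10: C, bond orders sum to 3 (valence 4) → 1 H
  atom 11: C, bond orders sum to 3 (valence 4) → 1 H
  atom 12: C, bond orders sum to 1 (valence 4) → 3 H
  atom 13: C, bond orders sum to 3 (valence 4) → 1 H
  atom 14: C, bond orders sum to 1 (valence 4) → 3 H
  atom 15: C, bond orders sum to 4 (valence 4) → 0 H
  atom 16: N, bond orders sum to 3 (valence 3) → 0 H
Total hydrogens: 21.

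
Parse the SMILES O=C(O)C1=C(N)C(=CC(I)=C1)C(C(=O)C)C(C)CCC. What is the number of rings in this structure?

In SMILES, each pair of matching ring-closure digits denotes one ring-closing bond; the number of such bonds equals the number of independent rings.
Ring-closure bonds here: 1.

1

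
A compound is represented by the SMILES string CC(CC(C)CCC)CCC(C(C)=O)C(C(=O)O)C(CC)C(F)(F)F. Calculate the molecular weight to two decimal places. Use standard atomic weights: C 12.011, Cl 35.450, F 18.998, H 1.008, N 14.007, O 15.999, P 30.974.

First, the molecular formula is C19H33F3O3 (counting implicit H from valence).
  C: 19 × 12.011 = 228.209
  F: 3 × 18.998 = 56.994
  H: 33 × 1.008 = 33.264
  O: 3 × 15.999 = 47.997
Sum: 19×12.011 + 3×18.998 + 33×1.008 + 3×15.999 = 366.464 → 366.46 g/mol.

366.46 g/mol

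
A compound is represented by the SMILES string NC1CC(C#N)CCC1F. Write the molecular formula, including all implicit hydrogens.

Walk through each heavy atom and fill implicit hydrogens from standard valence (C 4, N 3, O 2, S 2, halogen 1):
  atom 1: N, bond orders sum to 1 (valence 3) → 2 H
  atom 2: C, bond orders sum to 3 (valence 4) → 1 H
  atom 3: C, bond orders sum to 2 (valence 4) → 2 H
  atom 4: C, bond orders sum to 3 (valence 4) → 1 H
  atom 5: C, bond orders sum to 4 (valence 4) → 0 H
  atom 6: N, bond orders sum to 3 (valence 3) → 0 H
  atom 7: C, bond orders sum to 2 (valence 4) → 2 H
  atom 8: C, bond orders sum to 2 (valence 4) → 2 H
  atom 9: C, bond orders sum to 3 (valence 4) → 1 H
  atom 10: F (halogen, monovalent) → 0 H
Totals → C:7, H:11, F:1, N:2.
In Hill order: C7H11FN2.

C7H11FN2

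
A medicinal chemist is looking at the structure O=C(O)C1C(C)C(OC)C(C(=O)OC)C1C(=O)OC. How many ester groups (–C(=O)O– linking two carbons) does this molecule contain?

The ester motif appears at heavy-atom positions 11, 16 in the SMILES.
Other groups present: 1 carboxylic acid, 1 ether.
Ester count: 2.

2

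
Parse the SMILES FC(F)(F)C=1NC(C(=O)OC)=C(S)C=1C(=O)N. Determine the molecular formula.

C8H7F3N2O3S

Walk through each heavy atom and fill implicit hydrogens from standard valence (C 4, N 3, O 2, S 2, halogen 1):
  atom 1: F (halogen, monovalent) → 0 H
  atom 2: C, bond orders sum to 4 (valence 4) → 0 H
  atom 3: F (halogen, monovalent) → 0 H
  atom 4: F (halogen, monovalent) → 0 H
  atom 5: C, bond orders sum to 4 (valence 4) → 0 H
  atom 6: N, bond orders sum to 2 (valence 3) → 1 H
  atom 7: C, bond orders sum to 4 (valence 4) → 0 H
  atom 8: C, bond orders sum to 4 (valence 4) → 0 H
  atom 9: O, bond orders sum to 2 (valence 2) → 0 H
  atom 10: O, bond orders sum to 2 (valence 2) → 0 H
  atom 11: C, bond orders sum to 1 (valence 4) → 3 H
  atom 12: C, bond orders sum to 4 (valence 4) → 0 H
  atom 13: S, bond orders sum to 1 (valence 2) → 1 H
  atom 14: C, bond orders sum to 4 (valence 4) → 0 H
  atom 15: C, bond orders sum to 4 (valence 4) → 0 H
  atom 16: O, bond orders sum to 2 (valence 2) → 0 H
  atom 17: N, bond orders sum to 1 (valence 3) → 2 H
Totals → C:8, H:7, F:3, N:2, O:3, S:1.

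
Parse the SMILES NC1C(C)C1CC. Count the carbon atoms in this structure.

6

Count every carbon token in the SMILES (each C, including those in ring-closure positions and inside branches).
Carbon count: 6.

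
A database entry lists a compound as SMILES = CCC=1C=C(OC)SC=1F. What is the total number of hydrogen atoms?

9

Walk through each heavy atom and fill implicit hydrogens from standard valence (C 4, N 3, O 2, S 2, halogen 1):
  atom 1: C, bond orders sum to 1 (valence 4) → 3 H
  atom 2: C, bond orders sum to 2 (valence 4) → 2 H
  atom 3: C, bond orders sum to 4 (valence 4) → 0 H
  atom 4: C, bond orders sum to 3 (valence 4) → 1 H
  atom 5: C, bond orders sum to 4 (valence 4) → 0 H
  atom 6: O, bond orders sum to 2 (valence 2) → 0 H
  atom 7: C, bond orders sum to 1 (valence 4) → 3 H
  atom 8: S, bond orders sum to 2 (valence 2) → 0 H
  atom 9: C, bond orders sum to 4 (valence 4) → 0 H
  atom 10: F (halogen, monovalent) → 0 H
Total hydrogens: 9.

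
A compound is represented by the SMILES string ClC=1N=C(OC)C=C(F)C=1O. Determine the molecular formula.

C6H5ClFNO2

Walk through each heavy atom and fill implicit hydrogens from standard valence (C 4, N 3, O 2, S 2, halogen 1):
  atom 1: Cl (halogen, monovalent) → 0 H
  atom 2: C, bond orders sum to 4 (valence 4) → 0 H
  atom 3: N, bond orders sum to 3 (valence 3) → 0 H
  atom 4: C, bond orders sum to 4 (valence 4) → 0 H
  atom 5: O, bond orders sum to 2 (valence 2) → 0 H
  atom 6: C, bond orders sum to 1 (valence 4) → 3 H
  atom 7: C, bond orders sum to 3 (valence 4) → 1 H
  atom 8: C, bond orders sum to 4 (valence 4) → 0 H
  atom 9: F (halogen, monovalent) → 0 H
  atom 10: C, bond orders sum to 4 (valence 4) → 0 H
  atom 11: O, bond orders sum to 1 (valence 2) → 1 H
Totals → C:6, H:5, Cl:1, F:1, N:1, O:2.
In Hill order: C6H5ClFNO2.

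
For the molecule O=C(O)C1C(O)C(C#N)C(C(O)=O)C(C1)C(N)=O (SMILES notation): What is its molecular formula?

C10H12N2O6

Walk through each heavy atom and fill implicit hydrogens from standard valence (C 4, N 3, O 2, S 2, halogen 1):
  atom 1: O, bond orders sum to 2 (valence 2) → 0 H
  atom 2: C, bond orders sum to 4 (valence 4) → 0 H
  atom 3: O, bond orders sum to 1 (valence 2) → 1 H
  atom 4: C, bond orders sum to 3 (valence 4) → 1 H
  atom 5: C, bond orders sum to 3 (valence 4) → 1 H
  atom 6: O, bond orders sum to 1 (valence 2) → 1 H
  atom 7: C, bond orders sum to 3 (valence 4) → 1 H
  atom 8: C, bond orders sum to 4 (valence 4) → 0 H
  atom 9: N, bond orders sum to 3 (valence 3) → 0 H
  atom 10: C, bond orders sum to 3 (valence 4) → 1 H
  atom 11: C, bond orders sum to 4 (valence 4) → 0 H
  atom 12: O, bond orders sum to 1 (valence 2) → 1 H
  atom 13: O, bond orders sum to 2 (valence 2) → 0 H
  atom 14: C, bond orders sum to 3 (valence 4) → 1 H
  atom 15: C, bond orders sum to 2 (valence 4) → 2 H
  atom 16: C, bond orders sum to 4 (valence 4) → 0 H
  atom 17: N, bond orders sum to 1 (valence 3) → 2 H
  atom 18: O, bond orders sum to 2 (valence 2) → 0 H
Totals → C:10, H:12, N:2, O:6.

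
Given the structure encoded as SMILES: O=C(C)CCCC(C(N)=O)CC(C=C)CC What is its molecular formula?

Walk through each heavy atom and fill implicit hydrogens from standard valence (C 4, N 3, O 2, S 2, halogen 1):
  atom 1: O, bond orders sum to 2 (valence 2) → 0 H
  atom 2: C, bond orders sum to 4 (valence 4) → 0 H
  atom 3: C, bond orders sum to 1 (valence 4) → 3 H
  atom 4: C, bond orders sum to 2 (valence 4) → 2 H
  atom 5: C, bond orders sum to 2 (valence 4) → 2 H
  atom 6: C, bond orders sum to 2 (valence 4) → 2 H
  atom 7: C, bond orders sum to 3 (valence 4) → 1 H
  atom 8: C, bond orders sum to 4 (valence 4) → 0 H
  atom 9: N, bond orders sum to 1 (valence 3) → 2 H
  atom 10: O, bond orders sum to 2 (valence 2) → 0 H
  atom 11: C, bond orders sum to 2 (valence 4) → 2 H
  atom 12: C, bond orders sum to 3 (valence 4) → 1 H
  atom 13: C, bond orders sum to 3 (valence 4) → 1 H
  atom 14: C, bond orders sum to 2 (valence 4) → 2 H
  atom 15: C, bond orders sum to 2 (valence 4) → 2 H
  atom 16: C, bond orders sum to 1 (valence 4) → 3 H
Totals → C:13, H:23, N:1, O:2.

C13H23NO2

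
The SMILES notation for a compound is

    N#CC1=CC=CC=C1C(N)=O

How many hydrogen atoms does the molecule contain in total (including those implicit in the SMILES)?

6

Walk through each heavy atom and fill implicit hydrogens from standard valence (C 4, N 3, O 2, S 2, halogen 1):
  atom 1: N, bond orders sum to 3 (valence 3) → 0 H
  atom 2: C, bond orders sum to 4 (valence 4) → 0 H
  atom 3: C, bond orders sum to 4 (valence 4) → 0 H
  atom 4: C, bond orders sum to 3 (valence 4) → 1 H
  atom 5: C, bond orders sum to 3 (valence 4) → 1 H
  atom 6: C, bond orders sum to 3 (valence 4) → 1 H
  atom 7: C, bond orders sum to 3 (valence 4) → 1 H
  atom 8: C, bond orders sum to 4 (valence 4) → 0 H
  atom 9: C, bond orders sum to 4 (valence 4) → 0 H
  atom 10: N, bond orders sum to 1 (valence 3) → 2 H
  atom 11: O, bond orders sum to 2 (valence 2) → 0 H
Total hydrogens: 6.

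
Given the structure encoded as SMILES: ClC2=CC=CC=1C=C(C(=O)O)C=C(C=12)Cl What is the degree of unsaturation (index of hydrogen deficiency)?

Molecular formula: C11H6Cl2O2.
DoU = (2C + 2 + N − H − X) / 2, where X is the halogen count and O/S are ignored.
    = (2·11 + 2 + 0 − 6 − 2) / 2 = 16 / 2 = 8.

8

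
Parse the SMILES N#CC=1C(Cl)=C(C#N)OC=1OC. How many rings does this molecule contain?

In SMILES, each pair of matching ring-closure digits denotes one ring-closing bond; the number of such bonds equals the number of independent rings.
Ring-closure bonds here: 1.

1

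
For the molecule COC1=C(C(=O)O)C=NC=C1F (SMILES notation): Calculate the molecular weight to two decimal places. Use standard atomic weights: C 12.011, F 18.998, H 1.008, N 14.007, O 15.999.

First, the molecular formula is C7H6FNO3 (counting implicit H from valence).
  C: 7 × 12.011 = 84.077
  F: 1 × 18.998 = 18.998
  H: 6 × 1.008 = 6.048
  N: 1 × 14.007 = 14.007
  O: 3 × 15.999 = 47.997
Sum: 7×12.011 + 1×18.998 + 6×1.008 + 1×14.007 + 3×15.999 = 171.127 → 171.13 g/mol.

171.13 g/mol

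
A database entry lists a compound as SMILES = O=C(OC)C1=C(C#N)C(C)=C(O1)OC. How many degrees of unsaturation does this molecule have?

6

Degree of unsaturation = (number of rings) + (number of π bonds).
Ring closures in the SMILES: 1.
π bonds: 3 double bonds (each 1 DoU), 1 triple bond (each 2 DoU) → 5 DoU from unsaturation.
Total DoU = 1 + 5 = 6.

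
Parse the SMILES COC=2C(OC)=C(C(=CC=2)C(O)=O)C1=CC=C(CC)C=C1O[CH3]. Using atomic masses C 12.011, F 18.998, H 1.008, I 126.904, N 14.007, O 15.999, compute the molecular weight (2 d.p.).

First, the molecular formula is C18H20O5 (counting implicit H from valence).
  C: 18 × 12.011 = 216.198
  H: 20 × 1.008 = 20.160
  O: 5 × 15.999 = 79.995
Sum: 18×12.011 + 20×1.008 + 5×15.999 = 316.353 → 316.35 g/mol.

316.35 g/mol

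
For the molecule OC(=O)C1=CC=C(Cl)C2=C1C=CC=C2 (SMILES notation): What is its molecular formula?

C11H7ClO2

Walk through each heavy atom and fill implicit hydrogens from standard valence (C 4, N 3, O 2, S 2, halogen 1):
  atom 1: O, bond orders sum to 1 (valence 2) → 1 H
  atom 2: C, bond orders sum to 4 (valence 4) → 0 H
  atom 3: O, bond orders sum to 2 (valence 2) → 0 H
  atom 4: C, bond orders sum to 4 (valence 4) → 0 H
  atom 5: C, bond orders sum to 3 (valence 4) → 1 H
  atom 6: C, bond orders sum to 3 (valence 4) → 1 H
  atom 7: C, bond orders sum to 4 (valence 4) → 0 H
  atom 8: Cl (halogen, monovalent) → 0 H
  atom 9: C, bond orders sum to 4 (valence 4) → 0 H
  atom 10: C, bond orders sum to 4 (valence 4) → 0 H
  atom 11: C, bond orders sum to 3 (valence 4) → 1 H
  atom 12: C, bond orders sum to 3 (valence 4) → 1 H
  atom 13: C, bond orders sum to 3 (valence 4) → 1 H
  atom 14: C, bond orders sum to 3 (valence 4) → 1 H
Totals → C:11, H:7, Cl:1, O:2.
In Hill order: C11H7ClO2.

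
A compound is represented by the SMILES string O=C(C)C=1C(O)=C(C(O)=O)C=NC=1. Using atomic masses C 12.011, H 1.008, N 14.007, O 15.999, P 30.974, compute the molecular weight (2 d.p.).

181.15 g/mol

First, the molecular formula is C8H7NO4 (counting implicit H from valence).
  C: 8 × 12.011 = 96.088
  H: 7 × 1.008 = 7.056
  N: 1 × 14.007 = 14.007
  O: 4 × 15.999 = 63.996
Sum: 8×12.011 + 7×1.008 + 1×14.007 + 4×15.999 = 181.147 → 181.15 g/mol.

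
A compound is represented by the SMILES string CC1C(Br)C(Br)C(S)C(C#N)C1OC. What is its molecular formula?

Walk through each heavy atom and fill implicit hydrogens from standard valence (C 4, N 3, O 2, S 2, halogen 1):
  atom 1: C, bond orders sum to 1 (valence 4) → 3 H
  atom 2: C, bond orders sum to 3 (valence 4) → 1 H
  atom 3: C, bond orders sum to 3 (valence 4) → 1 H
  atom 4: Br (halogen, monovalent) → 0 H
  atom 5: C, bond orders sum to 3 (valence 4) → 1 H
  atom 6: Br (halogen, monovalent) → 0 H
  atom 7: C, bond orders sum to 3 (valence 4) → 1 H
  atom 8: S, bond orders sum to 1 (valence 2) → 1 H
  atom 9: C, bond orders sum to 3 (valence 4) → 1 H
  atom 10: C, bond orders sum to 4 (valence 4) → 0 H
  atom 11: N, bond orders sum to 3 (valence 3) → 0 H
  atom 12: C, bond orders sum to 3 (valence 4) → 1 H
  atom 13: O, bond orders sum to 2 (valence 2) → 0 H
  atom 14: C, bond orders sum to 1 (valence 4) → 3 H
Totals → C:9, H:13, Br:2, N:1, O:1, S:1.
In Hill order: C9H13Br2NOS.

C9H13Br2NOS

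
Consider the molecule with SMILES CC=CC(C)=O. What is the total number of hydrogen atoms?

8

Walk through each heavy atom and fill implicit hydrogens from standard valence (C 4, N 3, O 2, S 2, halogen 1):
  atom 1: C, bond orders sum to 1 (valence 4) → 3 H
  atom 2: C, bond orders sum to 3 (valence 4) → 1 H
  atom 3: C, bond orders sum to 3 (valence 4) → 1 H
  atom 4: C, bond orders sum to 4 (valence 4) → 0 H
  atom 5: C, bond orders sum to 1 (valence 4) → 3 H
  atom 6: O, bond orders sum to 2 (valence 2) → 0 H
Total hydrogens: 8.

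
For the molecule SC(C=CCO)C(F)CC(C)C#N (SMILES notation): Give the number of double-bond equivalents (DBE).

3

Molecular formula: C9H14FNOS.
DoU = (2C + 2 + N − H − X) / 2, where X is the halogen count and O/S are ignored.
    = (2·9 + 2 + 1 − 14 − 1) / 2 = 6 / 2 = 3.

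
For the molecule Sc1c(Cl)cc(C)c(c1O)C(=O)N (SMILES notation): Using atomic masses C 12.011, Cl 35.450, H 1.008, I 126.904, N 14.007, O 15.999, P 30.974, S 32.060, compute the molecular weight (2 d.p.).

217.67 g/mol

First, the molecular formula is C8H8ClNO2S (counting implicit H from valence).
  C: 8 × 12.011 = 96.088
  Cl: 1 × 35.450 = 35.450
  H: 8 × 1.008 = 8.064
  N: 1 × 14.007 = 14.007
  O: 2 × 15.999 = 31.998
  S: 1 × 32.060 = 32.060
Sum: 8×12.011 + 1×35.450 + 8×1.008 + 1×14.007 + 2×15.999 + 1×32.060 = 217.667 → 217.67 g/mol.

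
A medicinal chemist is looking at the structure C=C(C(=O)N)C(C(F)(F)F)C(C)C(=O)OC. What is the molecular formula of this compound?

Walk through each heavy atom and fill implicit hydrogens from standard valence (C 4, N 3, O 2, S 2, halogen 1):
  atom 1: C, bond orders sum to 2 (valence 4) → 2 H
  atom 2: C, bond orders sum to 4 (valence 4) → 0 H
  atom 3: C, bond orders sum to 4 (valence 4) → 0 H
  atom 4: O, bond orders sum to 2 (valence 2) → 0 H
  atom 5: N, bond orders sum to 1 (valence 3) → 2 H
  atom 6: C, bond orders sum to 3 (valence 4) → 1 H
  atom 7: C, bond orders sum to 4 (valence 4) → 0 H
  atom 8: F (halogen, monovalent) → 0 H
  atom 9: F (halogen, monovalent) → 0 H
  atom 10: F (halogen, monovalent) → 0 H
  atom 11: C, bond orders sum to 3 (valence 4) → 1 H
  atom 12: C, bond orders sum to 1 (valence 4) → 3 H
  atom 13: C, bond orders sum to 4 (valence 4) → 0 H
  atom 14: O, bond orders sum to 2 (valence 2) → 0 H
  atom 15: O, bond orders sum to 2 (valence 2) → 0 H
  atom 16: C, bond orders sum to 1 (valence 4) → 3 H
Totals → C:9, H:12, F:3, N:1, O:3.

C9H12F3NO3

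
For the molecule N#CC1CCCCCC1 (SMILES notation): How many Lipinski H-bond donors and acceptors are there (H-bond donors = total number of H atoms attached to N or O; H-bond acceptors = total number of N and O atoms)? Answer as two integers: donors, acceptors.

0, 1

Donors: find every N or O and count the H atoms it carries.
  atom 1 (N): bond orders sum to 3 → 0 H
Lipinski HBD = 0.
Acceptors: N atoms = 1, O atoms = 0 → HBA = 1.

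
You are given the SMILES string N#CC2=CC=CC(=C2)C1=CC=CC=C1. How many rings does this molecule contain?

2

In SMILES, each pair of matching ring-closure digits denotes one ring-closing bond; the number of such bonds equals the number of independent rings.
Ring-closure bonds here: 2.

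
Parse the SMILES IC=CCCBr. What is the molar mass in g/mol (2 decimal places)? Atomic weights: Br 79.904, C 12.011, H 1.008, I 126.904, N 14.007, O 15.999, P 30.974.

First, the molecular formula is C4H6BrI (counting implicit H from valence).
  Br: 1 × 79.904 = 79.904
  C: 4 × 12.011 = 48.044
  H: 6 × 1.008 = 6.048
  I: 1 × 126.904 = 126.904
Sum: 1×79.904 + 4×12.011 + 6×1.008 + 1×126.904 = 260.900 → 260.90 g/mol.

260.90 g/mol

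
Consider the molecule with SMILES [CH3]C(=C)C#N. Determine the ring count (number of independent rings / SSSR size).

In SMILES, each pair of matching ring-closure digits denotes one ring-closing bond; the number of such bonds equals the number of independent rings.
Ring-closure bonds here: 0.

0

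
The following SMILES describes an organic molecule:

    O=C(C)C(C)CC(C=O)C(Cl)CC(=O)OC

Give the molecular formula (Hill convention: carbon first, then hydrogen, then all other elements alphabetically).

Walk through each heavy atom and fill implicit hydrogens from standard valence (C 4, N 3, O 2, S 2, halogen 1):
  atom 1: O, bond orders sum to 2 (valence 2) → 0 H
  atom 2: C, bond orders sum to 4 (valence 4) → 0 H
  atom 3: C, bond orders sum to 1 (valence 4) → 3 H
  atom 4: C, bond orders sum to 3 (valence 4) → 1 H
  atom 5: C, bond orders sum to 1 (valence 4) → 3 H
  atom 6: C, bond orders sum to 2 (valence 4) → 2 H
  atom 7: C, bond orders sum to 3 (valence 4) → 1 H
  atom 8: C, bond orders sum to 3 (valence 4) → 1 H
  atom 9: O, bond orders sum to 2 (valence 2) → 0 H
  atom 10: C, bond orders sum to 3 (valence 4) → 1 H
  atom 11: Cl (halogen, monovalent) → 0 H
  atom 12: C, bond orders sum to 2 (valence 4) → 2 H
  atom 13: C, bond orders sum to 4 (valence 4) → 0 H
  atom 14: O, bond orders sum to 2 (valence 2) → 0 H
  atom 15: O, bond orders sum to 2 (valence 2) → 0 H
  atom 16: C, bond orders sum to 1 (valence 4) → 3 H
Totals → C:11, H:17, Cl:1, O:4.
In Hill order: C11H17ClO4.

C11H17ClO4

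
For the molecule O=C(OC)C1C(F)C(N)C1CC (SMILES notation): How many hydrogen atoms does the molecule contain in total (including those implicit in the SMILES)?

14

Walk through each heavy atom and fill implicit hydrogens from standard valence (C 4, N 3, O 2, S 2, halogen 1):
  atom 1: O, bond orders sum to 2 (valence 2) → 0 H
  atom 2: C, bond orders sum to 4 (valence 4) → 0 H
  atom 3: O, bond orders sum to 2 (valence 2) → 0 H
  atom 4: C, bond orders sum to 1 (valence 4) → 3 H
  atom 5: C, bond orders sum to 3 (valence 4) → 1 H
  atom 6: C, bond orders sum to 3 (valence 4) → 1 H
  atom 7: F (halogen, monovalent) → 0 H
  atom 8: C, bond orders sum to 3 (valence 4) → 1 H
  atom 9: N, bond orders sum to 1 (valence 3) → 2 H
  atom 10: C, bond orders sum to 3 (valence 4) → 1 H
  atom 11: C, bond orders sum to 2 (valence 4) → 2 H
  atom 12: C, bond orders sum to 1 (valence 4) → 3 H
Total hydrogens: 14.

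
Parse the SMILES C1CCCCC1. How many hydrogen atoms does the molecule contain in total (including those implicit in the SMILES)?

12

Walk through each heavy atom and fill implicit hydrogens from standard valence (C 4, N 3, O 2, S 2, halogen 1):
  atom 1: C, bond orders sum to 2 (valence 4) → 2 H
  atom 2: C, bond orders sum to 2 (valence 4) → 2 H
  atom 3: C, bond orders sum to 2 (valence 4) → 2 H
  atom 4: C, bond orders sum to 2 (valence 4) → 2 H
  atom 5: C, bond orders sum to 2 (valence 4) → 2 H
  atom 6: C, bond orders sum to 2 (valence 4) → 2 H
Total hydrogens: 12.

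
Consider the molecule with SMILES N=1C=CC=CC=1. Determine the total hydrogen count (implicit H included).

Walk through each heavy atom and fill implicit hydrogens from standard valence (C 4, N 3, O 2, S 2, halogen 1):
  atom 1: N, bond orders sum to 3 (valence 3) → 0 H
  atom 2: C, bond orders sum to 3 (valence 4) → 1 H
  atom 3: C, bond orders sum to 3 (valence 4) → 1 H
  atom 4: C, bond orders sum to 3 (valence 4) → 1 H
  atom 5: C, bond orders sum to 3 (valence 4) → 1 H
  atom 6: C, bond orders sum to 3 (valence 4) → 1 H
Total hydrogens: 5.

5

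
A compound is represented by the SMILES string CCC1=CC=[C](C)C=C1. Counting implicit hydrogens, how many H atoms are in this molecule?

12

Walk through each heavy atom and fill implicit hydrogens from standard valence (C 4, N 3, O 2, S 2, halogen 1):
  atom 1: C, bond orders sum to 1 (valence 4) → 3 H
  atom 2: C, bond orders sum to 2 (valence 4) → 2 H
  atom 3: C, bond orders sum to 4 (valence 4) → 0 H
  atom 4: C, bond orders sum to 3 (valence 4) → 1 H
  atom 5: C, bond orders sum to 3 (valence 4) → 1 H
  atom 6: C with explicit H count 0
  atom 7: C, bond orders sum to 1 (valence 4) → 3 H
  atom 8: C, bond orders sum to 3 (valence 4) → 1 H
  atom 9: C, bond orders sum to 3 (valence 4) → 1 H
Total hydrogens: 12.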